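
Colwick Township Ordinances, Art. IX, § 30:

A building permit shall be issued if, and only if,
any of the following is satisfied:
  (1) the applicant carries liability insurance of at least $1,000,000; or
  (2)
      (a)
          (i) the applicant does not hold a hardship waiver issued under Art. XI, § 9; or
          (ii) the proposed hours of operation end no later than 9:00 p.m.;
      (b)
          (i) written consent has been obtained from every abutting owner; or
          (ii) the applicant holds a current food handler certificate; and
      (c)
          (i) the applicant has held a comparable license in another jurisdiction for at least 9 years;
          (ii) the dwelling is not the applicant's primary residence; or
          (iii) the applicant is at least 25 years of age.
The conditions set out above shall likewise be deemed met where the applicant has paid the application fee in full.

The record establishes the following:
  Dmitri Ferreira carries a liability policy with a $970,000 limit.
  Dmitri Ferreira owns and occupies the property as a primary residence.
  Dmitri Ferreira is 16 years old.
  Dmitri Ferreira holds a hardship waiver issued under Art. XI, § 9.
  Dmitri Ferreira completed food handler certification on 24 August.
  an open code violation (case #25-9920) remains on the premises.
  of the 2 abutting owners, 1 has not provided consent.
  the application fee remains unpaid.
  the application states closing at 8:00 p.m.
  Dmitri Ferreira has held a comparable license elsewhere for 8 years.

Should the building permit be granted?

(1) insurance ≥ $1,000,000 — not satisfied.
(i) not (hardship waiver) — not met.
(ii) closes by 9 p.m. — holds.
So (a) is satisfied (F OR T).
(i) all abutters consent — not met.
(ii) food handler cert. — met.
(b): F OR T → true.
(i) prior license ≥ 9 yr — fails.
(ii) not (primary residence) — not satisfied.
(iii) age ≥ 25 — not met.
So (c) is not satisfied (F OR F OR F).
(2) = T AND T AND F = false.
So Overall is not satisfied (F OR F).
Exception (fee paid) — not satisfied.
Result: main false OR exception false → false.

No — denied.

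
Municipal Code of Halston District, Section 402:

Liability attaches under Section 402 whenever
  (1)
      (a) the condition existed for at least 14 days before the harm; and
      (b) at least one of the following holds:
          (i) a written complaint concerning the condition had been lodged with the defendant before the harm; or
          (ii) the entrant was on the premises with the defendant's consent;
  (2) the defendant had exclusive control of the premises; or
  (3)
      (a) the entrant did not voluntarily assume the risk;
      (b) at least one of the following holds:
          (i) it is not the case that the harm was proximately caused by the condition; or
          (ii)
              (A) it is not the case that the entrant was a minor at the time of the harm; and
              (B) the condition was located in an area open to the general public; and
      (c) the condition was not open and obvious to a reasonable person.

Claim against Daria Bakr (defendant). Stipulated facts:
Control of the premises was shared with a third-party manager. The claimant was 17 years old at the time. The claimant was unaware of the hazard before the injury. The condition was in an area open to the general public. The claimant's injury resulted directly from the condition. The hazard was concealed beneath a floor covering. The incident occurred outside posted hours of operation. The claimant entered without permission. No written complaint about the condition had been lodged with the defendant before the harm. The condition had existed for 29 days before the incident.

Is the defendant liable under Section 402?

No — not liable.

(a) condition ≥14 days old — satisfied.
(i) complaint lodged — not met.
(ii) consent to enter — not met.
So (b) is not satisfied (F OR F).
So (1) is not satisfied (T AND F).
(2) exclusive control — not satisfied.
(a) no assumed risk — met.
(i) not (proximate cause) — fails.
(A) not (entrant a minor) — not met.
(B) public area — met.
(ii) = F AND T = false.
So (b) is not satisfied (F OR F).
(c) not open/obvious — satisfied.
(3) = T AND F AND T = false.
So Overall is not satisfied (F OR F OR F).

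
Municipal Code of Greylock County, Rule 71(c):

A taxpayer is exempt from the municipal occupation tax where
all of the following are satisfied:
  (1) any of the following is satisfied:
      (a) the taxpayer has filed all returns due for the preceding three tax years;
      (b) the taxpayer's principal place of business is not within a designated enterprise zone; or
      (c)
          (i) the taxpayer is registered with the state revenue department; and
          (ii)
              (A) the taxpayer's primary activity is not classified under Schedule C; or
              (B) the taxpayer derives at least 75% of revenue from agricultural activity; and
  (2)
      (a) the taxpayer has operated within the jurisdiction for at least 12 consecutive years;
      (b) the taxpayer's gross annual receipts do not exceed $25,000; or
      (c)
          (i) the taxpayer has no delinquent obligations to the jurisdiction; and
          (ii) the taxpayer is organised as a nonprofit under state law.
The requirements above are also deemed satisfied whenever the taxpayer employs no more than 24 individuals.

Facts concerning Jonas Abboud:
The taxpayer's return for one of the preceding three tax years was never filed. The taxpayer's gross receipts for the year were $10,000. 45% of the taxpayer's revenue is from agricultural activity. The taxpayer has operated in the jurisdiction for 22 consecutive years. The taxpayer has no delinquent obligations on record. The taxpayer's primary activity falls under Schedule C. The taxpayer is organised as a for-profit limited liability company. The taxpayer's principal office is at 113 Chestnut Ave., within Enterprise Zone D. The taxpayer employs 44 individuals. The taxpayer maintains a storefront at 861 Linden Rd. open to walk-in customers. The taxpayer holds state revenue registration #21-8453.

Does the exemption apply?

No — not exempt.

(a) returns current — fails.
(b) not (in enterprise zone) — fails.
(i) state-registered — met.
(A) not (Schedule C activity) — fails.
(B) ≥75% agricultural — not satisfied.
(ii): F OR F → false.
(c): T AND F → false.
(1): F OR F OR F → false.
(a) ≥ 12 yrs in jurisdiction — met.
(b) receipts ≤ $25,000 — satisfied.
(i) no delinquency — satisfied.
(ii) nonprofit — fails.
(c) = T AND F = false.
So (2) is satisfied (T OR T OR F).
Overall = F AND T = false.
Exception (≤ 24 employees) — not satisfied.
Result: main false OR exception false → false.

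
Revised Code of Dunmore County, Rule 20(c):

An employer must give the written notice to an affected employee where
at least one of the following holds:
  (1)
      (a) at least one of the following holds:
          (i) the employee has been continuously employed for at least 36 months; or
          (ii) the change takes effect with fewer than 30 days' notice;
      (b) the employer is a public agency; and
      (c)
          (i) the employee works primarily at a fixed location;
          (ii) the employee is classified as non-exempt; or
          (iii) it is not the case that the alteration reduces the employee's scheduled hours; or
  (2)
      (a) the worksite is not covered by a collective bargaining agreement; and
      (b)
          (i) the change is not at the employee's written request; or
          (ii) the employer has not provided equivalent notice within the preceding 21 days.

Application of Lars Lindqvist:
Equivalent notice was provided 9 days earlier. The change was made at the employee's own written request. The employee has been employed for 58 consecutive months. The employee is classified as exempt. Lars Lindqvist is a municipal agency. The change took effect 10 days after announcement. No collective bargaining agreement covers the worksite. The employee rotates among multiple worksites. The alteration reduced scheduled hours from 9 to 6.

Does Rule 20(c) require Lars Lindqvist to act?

(i) tenure ≥ 36 mo. — met.
(ii) < 30 days' notice — satisfied.
(a) = T OR T = true.
(b) public agency — met.
(i) fixed location — fails.
(ii) non-exempt — not met.
(iii) not (hours reduced) — not satisfied.
(c) = F OR F OR F = false.
(1) = T AND T AND F = false.
(a) no CBA — met.
(i) not employee-requested — not satisfied.
(ii) no recent notice — not satisfied.
(b): F OR F → false.
So (2) is not satisfied (T AND F).
Overall = F OR F = false.

No — not required.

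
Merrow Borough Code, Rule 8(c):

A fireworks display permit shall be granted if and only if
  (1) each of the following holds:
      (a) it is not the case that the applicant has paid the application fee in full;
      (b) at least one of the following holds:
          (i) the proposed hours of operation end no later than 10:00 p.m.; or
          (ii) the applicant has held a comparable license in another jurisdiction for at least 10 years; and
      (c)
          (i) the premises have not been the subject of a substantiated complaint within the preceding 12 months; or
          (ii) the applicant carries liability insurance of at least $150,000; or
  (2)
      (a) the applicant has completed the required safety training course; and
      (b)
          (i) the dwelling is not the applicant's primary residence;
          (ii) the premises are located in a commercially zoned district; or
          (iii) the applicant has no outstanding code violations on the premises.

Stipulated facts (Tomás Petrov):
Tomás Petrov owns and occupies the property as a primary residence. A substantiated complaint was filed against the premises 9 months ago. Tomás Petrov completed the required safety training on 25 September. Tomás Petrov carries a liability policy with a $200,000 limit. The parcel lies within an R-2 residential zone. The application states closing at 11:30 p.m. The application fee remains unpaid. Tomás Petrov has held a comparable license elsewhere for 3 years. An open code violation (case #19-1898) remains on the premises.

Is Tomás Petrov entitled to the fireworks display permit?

No — denied.

(a) not (fee paid) — satisfied.
(i) closes by 10 p.m. — fails.
(ii) prior license ≥ 10 yr — not satisfied.
(b): F OR F → false.
(i) no complaint in 12 mo. — not met.
(ii) insurance ≥ $150,000 — satisfied.
(c) = F OR T = true.
So (1) is not satisfied (T AND F AND T).
(a) safety training — met.
(i) not (primary residence) — not satisfied.
(ii) commercially zoned — not met.
(iii) no code violations — not satisfied.
(b) = F OR F OR F = false.
(2) = T AND F = false.
Overall: F OR F → false.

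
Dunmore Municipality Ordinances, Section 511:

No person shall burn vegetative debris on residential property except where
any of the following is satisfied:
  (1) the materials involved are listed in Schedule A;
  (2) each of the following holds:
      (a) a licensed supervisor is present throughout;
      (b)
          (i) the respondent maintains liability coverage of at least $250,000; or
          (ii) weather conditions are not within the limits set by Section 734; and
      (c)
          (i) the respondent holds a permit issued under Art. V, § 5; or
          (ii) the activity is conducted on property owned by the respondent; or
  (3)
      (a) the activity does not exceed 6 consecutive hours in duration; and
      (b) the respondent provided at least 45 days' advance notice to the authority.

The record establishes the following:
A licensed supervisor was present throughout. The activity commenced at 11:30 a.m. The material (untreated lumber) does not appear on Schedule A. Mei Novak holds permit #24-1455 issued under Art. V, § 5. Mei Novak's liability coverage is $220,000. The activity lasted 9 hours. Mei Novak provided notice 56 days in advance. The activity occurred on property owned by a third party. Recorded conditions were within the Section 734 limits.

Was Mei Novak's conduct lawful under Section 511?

(1) Schedule A material — not satisfied.
(a) supervisor present — holds.
(i) coverage ≥ $250,000 — fails.
(ii) not (weather ok) — not satisfied.
(b) = F OR F = false.
(i) holds permit — holds.
(ii) own property — fails.
(c) = T OR F = true.
(2) = T AND F AND T = false.
(a) ≤ 6 hrs duration — not met.
(b) ≥45 days' notice — holds.
(3): F AND T → false.
Overall = F OR F OR F = false.

No — unlawful.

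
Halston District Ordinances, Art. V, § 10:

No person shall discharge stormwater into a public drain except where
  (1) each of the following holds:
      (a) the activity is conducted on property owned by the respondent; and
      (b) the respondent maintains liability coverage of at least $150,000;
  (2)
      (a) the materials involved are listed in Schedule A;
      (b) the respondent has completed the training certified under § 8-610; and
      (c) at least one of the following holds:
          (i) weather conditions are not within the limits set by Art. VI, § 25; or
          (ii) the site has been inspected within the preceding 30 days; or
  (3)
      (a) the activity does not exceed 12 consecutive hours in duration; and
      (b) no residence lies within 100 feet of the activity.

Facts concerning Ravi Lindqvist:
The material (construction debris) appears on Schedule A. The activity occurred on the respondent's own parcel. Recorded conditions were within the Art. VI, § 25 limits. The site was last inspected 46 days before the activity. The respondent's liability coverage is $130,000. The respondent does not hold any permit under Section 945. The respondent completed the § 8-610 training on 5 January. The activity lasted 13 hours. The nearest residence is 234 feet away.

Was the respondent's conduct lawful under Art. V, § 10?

(a) own property — satisfied.
(b) coverage ≥ $150,000 — not met.
So (1) is not satisfied (T AND F).
(a) Schedule A material — met.
(b) training certified — met.
(i) not (weather ok) — not satisfied.
(ii) site inspected — not satisfied.
(c) = F OR F = false.
(2): T AND T AND F → false.
(a) ≤ 12 hrs duration — not met.
(b) no residence in 100 ft — satisfied.
(3): F AND T → false.
So Overall is not satisfied (F OR F OR F).

No — unlawful.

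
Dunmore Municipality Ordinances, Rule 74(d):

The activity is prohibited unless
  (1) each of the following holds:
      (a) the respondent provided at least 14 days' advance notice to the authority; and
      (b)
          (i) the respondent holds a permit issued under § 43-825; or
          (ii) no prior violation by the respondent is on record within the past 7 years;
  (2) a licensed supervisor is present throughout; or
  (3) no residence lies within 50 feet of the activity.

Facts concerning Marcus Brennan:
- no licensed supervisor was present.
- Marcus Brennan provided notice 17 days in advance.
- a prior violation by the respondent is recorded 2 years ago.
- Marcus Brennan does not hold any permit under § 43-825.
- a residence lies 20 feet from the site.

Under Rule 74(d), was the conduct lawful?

(a) ≥14 days' notice — satisfied.
(i) holds permit — not satisfied.
(ii) no prior violation — not met.
So (b) is not satisfied (F OR F).
(1): T AND F → false.
(2) supervisor present — not met.
(3) no residence in 50 ft — fails.
Overall = F OR F OR F = false.

No — unlawful.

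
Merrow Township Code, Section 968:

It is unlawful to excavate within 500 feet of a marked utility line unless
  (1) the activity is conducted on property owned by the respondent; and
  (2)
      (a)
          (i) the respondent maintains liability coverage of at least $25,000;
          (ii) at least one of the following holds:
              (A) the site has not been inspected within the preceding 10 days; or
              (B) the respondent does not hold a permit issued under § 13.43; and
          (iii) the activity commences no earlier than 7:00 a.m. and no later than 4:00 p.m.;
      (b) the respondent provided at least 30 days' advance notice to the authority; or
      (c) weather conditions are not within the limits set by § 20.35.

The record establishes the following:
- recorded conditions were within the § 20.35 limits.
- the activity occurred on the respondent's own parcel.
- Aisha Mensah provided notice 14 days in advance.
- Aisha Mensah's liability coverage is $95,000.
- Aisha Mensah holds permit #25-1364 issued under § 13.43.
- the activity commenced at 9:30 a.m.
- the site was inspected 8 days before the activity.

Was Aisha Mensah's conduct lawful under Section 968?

(1) own property — satisfied.
(i) coverage ≥ $25,000 — holds.
(A) not (site inspected) — fails.
(B) not (holds permit) — not satisfied.
(ii): F OR F → false.
(iii) start within hours — holds.
So (a) is not satisfied (T AND F AND T).
(b) ≥30 days' notice — not satisfied.
(c) not (weather ok) — not met.
(2): F OR F OR F → false.
So Overall is not satisfied (T AND F).

No — unlawful.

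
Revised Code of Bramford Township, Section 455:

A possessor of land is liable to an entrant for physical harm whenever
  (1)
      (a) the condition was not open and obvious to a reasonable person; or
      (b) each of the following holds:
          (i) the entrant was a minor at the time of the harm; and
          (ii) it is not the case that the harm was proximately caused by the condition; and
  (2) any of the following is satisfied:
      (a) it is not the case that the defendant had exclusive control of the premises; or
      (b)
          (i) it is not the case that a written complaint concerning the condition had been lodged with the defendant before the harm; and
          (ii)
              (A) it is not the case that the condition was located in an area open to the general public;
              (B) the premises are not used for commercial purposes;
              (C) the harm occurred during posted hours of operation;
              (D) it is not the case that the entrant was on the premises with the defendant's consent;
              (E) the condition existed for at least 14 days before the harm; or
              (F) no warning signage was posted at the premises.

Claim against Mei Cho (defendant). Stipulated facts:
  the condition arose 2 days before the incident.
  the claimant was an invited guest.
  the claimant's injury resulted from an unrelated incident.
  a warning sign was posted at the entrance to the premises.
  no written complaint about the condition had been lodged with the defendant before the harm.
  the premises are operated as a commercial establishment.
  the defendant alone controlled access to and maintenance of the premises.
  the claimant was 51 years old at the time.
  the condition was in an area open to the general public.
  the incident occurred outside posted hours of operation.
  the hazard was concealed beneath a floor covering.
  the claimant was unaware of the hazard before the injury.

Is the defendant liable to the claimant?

(a) not open/obvious — met.
(i) entrant a minor — not satisfied.
(ii) not (proximate cause) — holds.
So (b) is not satisfied (F AND T).
(1): T OR F → true.
(a) not (exclusive control) — fails.
(i) not (complaint lodged) — holds.
(A) not (public area) — fails.
(B) not (commercial use) — fails.
(C) during posted hours — not satisfied.
(D) not (consent to enter) — fails.
(E) condition ≥14 days old — fails.
(F) no signage posted — not met.
(ii): F OR F OR F OR F OR F OR F → false.
(b) = T AND F = false.
So (2) is not satisfied (F OR F).
Overall: T AND F → false.

No — not liable.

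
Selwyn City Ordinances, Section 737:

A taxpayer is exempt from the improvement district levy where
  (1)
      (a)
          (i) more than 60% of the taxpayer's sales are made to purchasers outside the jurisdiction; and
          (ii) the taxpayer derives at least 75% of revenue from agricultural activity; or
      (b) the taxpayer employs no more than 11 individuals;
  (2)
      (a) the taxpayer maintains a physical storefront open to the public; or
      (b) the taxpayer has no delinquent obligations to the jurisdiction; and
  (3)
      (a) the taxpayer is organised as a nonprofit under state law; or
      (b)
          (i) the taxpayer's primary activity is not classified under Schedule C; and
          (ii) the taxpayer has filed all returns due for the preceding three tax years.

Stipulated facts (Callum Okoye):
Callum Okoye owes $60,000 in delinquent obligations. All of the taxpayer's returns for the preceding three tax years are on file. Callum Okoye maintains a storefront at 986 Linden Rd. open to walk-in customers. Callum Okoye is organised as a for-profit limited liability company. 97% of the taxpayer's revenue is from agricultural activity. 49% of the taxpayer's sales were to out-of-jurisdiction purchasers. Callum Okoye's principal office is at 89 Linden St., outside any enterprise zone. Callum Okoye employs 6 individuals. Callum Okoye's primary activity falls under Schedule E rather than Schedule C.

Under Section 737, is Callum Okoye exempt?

Yes — exempt.

(i) >60% out-of-jur. sales — not met.
(ii) ≥75% agricultural — holds.
(a): F AND T → false.
(b) ≤ 11 employees — satisfied.
(1): F OR T → true.
(a) has storefront — met.
(b) no delinquency — not met.
(2): T OR F → true.
(a) nonprofit — not met.
(i) not (Schedule C activity) — satisfied.
(ii) returns current — met.
(b): T AND T → true.
So (3) is satisfied (F OR T).
So Overall is satisfied (T AND T AND T).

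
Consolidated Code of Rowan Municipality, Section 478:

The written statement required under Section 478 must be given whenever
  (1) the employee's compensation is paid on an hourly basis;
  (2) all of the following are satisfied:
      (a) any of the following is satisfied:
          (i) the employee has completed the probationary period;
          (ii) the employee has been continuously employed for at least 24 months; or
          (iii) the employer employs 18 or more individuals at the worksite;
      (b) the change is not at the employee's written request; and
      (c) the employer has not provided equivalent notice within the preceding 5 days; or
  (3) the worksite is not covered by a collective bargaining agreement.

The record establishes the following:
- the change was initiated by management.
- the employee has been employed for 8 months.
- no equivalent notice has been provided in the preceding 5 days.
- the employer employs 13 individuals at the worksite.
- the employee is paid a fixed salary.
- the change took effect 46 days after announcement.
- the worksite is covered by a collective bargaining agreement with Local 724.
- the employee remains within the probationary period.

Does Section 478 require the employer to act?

(1) hourly-paid — not satisfied.
(i) past probation — not met.
(ii) tenure ≥ 24 mo. — not met.
(iii) ≥ 18 at site — not satisfied.
So (a) is not satisfied (F OR F OR F).
(b) not employee-requested — satisfied.
(c) no recent notice — satisfied.
So (2) is not satisfied (F AND T AND T).
(3) no CBA — not met.
Overall: F OR F OR F → false.

No — not required.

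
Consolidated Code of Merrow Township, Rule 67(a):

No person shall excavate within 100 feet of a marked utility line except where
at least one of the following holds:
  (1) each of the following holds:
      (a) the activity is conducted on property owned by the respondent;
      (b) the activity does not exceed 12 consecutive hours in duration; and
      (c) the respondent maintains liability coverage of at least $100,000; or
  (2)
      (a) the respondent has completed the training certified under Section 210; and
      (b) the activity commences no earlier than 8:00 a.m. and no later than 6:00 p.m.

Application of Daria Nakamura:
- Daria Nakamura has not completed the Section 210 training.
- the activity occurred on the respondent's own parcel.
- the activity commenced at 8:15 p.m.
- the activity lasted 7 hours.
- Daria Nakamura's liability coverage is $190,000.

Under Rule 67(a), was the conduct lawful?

Yes — lawful.

(a) own property — met.
(b) ≤ 12 hrs duration — satisfied.
(c) coverage ≥ $100,000 — met.
So (1) is satisfied (T AND T AND T).
(a) training certified — fails.
(b) start within hours — not met.
So (2) is not satisfied (F AND F).
So Overall is satisfied (T OR F).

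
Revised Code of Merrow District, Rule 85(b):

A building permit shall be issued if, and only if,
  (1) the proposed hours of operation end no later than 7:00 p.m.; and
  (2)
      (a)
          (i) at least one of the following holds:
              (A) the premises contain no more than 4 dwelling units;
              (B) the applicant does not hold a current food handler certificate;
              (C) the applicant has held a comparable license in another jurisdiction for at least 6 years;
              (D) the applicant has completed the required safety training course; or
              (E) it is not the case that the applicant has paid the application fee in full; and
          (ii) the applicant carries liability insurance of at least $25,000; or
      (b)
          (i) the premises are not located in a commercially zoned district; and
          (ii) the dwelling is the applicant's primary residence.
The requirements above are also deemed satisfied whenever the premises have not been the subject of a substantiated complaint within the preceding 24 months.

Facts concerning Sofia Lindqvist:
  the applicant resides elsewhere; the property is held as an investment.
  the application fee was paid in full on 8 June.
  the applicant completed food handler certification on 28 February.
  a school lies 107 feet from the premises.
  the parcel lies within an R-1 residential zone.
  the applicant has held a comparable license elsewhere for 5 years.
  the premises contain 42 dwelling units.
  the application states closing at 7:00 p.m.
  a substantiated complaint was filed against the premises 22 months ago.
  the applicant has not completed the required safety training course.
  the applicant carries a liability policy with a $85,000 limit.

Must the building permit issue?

(1) closes by 7 p.m. — holds.
(A) ≤ 4 units — not met.
(B) not (food handler cert.) — not satisfied.
(C) prior license ≥ 6 yr — not satisfied.
(D) safety training — not satisfied.
(E) not (fee paid) — not met.
(i): F OR F OR F OR F OR F → false.
(ii) insurance ≥ $25,000 — holds.
So (a) is not satisfied (F AND T).
(i) not (commercially zoned) — holds.
(ii) primary residence — fails.
So (b) is not satisfied (T AND F).
(2) = F OR F = false.
Overall: T AND F → false.
Exception (no complaint in 24 mo.) — not satisfied.
Result: main false OR exception false → false.

No — denied.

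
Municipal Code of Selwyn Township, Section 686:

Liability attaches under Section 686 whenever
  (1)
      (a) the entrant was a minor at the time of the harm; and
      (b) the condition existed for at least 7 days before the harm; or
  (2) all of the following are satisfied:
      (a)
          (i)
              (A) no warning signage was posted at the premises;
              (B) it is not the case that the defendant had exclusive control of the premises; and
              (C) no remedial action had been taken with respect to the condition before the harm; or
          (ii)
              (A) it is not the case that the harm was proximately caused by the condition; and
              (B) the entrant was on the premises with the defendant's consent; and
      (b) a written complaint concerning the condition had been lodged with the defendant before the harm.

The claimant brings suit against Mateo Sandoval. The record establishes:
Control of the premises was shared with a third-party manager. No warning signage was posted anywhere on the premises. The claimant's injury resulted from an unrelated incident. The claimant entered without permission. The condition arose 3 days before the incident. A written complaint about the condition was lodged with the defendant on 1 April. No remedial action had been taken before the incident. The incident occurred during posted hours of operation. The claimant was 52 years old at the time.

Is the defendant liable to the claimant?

(a) entrant a minor — not met.
(b) condition ≥7 days old — fails.
(1): F AND F → false.
(A) no signage posted — met.
(B) not (exclusive control) — satisfied.
(C) no remedial action — met.
So (i) is satisfied (T AND T AND T).
(A) not (proximate cause) — holds.
(B) consent to enter — not satisfied.
(ii) = T AND F = false.
So (a) is satisfied (T OR F).
(b) complaint lodged — holds.
So (2) is satisfied (T AND T).
So Overall is satisfied (F OR T).

Yes — liable.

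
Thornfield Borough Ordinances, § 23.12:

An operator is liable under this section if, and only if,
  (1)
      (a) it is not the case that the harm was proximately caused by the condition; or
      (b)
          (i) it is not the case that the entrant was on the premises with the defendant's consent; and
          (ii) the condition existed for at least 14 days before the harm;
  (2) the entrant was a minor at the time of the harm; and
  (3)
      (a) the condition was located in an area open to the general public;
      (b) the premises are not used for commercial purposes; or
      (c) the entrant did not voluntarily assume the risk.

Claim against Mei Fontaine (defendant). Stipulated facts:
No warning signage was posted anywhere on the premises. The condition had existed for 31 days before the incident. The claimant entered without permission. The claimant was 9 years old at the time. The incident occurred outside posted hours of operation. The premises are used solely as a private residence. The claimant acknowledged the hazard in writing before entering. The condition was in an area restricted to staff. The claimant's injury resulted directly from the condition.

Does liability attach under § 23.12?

(a) not (proximate cause) — fails.
(i) not (consent to enter) — satisfied.
(ii) condition ≥14 days old — satisfied.
So (b) is satisfied (T AND T).
So (1) is satisfied (F OR T).
(2) entrant a minor — holds.
(a) public area — fails.
(b) not (commercial use) — satisfied.
(c) no assumed risk — fails.
So (3) is satisfied (F OR T OR F).
Overall = T AND T AND T = true.

Yes — liable.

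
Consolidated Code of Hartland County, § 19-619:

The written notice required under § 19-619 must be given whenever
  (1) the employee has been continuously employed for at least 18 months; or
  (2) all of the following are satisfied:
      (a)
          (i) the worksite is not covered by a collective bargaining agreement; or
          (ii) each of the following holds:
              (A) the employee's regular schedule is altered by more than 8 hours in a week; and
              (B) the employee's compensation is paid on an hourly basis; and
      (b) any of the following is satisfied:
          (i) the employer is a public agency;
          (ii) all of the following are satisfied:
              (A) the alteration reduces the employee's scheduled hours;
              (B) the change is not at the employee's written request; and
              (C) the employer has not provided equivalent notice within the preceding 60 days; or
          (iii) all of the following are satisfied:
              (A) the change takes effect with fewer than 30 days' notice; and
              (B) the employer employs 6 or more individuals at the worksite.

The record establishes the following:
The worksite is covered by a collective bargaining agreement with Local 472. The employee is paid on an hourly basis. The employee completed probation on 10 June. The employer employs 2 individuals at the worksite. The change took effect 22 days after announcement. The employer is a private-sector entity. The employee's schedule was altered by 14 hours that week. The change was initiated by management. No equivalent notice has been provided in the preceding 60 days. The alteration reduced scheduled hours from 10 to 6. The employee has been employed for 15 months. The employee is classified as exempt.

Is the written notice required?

Yes — required.

(1) tenure ≥ 18 mo. — not satisfied.
(i) no CBA — not met.
(A) schedule shift > 8h — satisfied.
(B) hourly-paid — holds.
So (ii) is satisfied (T AND T).
So (a) is satisfied (F OR T).
(i) public agency — not satisfied.
(A) hours reduced — holds.
(B) not employee-requested — met.
(C) no recent notice — satisfied.
(ii): T AND T AND T → true.
(A) < 30 days' notice — met.
(B) ≥ 6 at site — not met.
(iii): T AND F → false.
(b): F OR T OR F → true.
(2): T AND T → true.
Overall = F OR T = true.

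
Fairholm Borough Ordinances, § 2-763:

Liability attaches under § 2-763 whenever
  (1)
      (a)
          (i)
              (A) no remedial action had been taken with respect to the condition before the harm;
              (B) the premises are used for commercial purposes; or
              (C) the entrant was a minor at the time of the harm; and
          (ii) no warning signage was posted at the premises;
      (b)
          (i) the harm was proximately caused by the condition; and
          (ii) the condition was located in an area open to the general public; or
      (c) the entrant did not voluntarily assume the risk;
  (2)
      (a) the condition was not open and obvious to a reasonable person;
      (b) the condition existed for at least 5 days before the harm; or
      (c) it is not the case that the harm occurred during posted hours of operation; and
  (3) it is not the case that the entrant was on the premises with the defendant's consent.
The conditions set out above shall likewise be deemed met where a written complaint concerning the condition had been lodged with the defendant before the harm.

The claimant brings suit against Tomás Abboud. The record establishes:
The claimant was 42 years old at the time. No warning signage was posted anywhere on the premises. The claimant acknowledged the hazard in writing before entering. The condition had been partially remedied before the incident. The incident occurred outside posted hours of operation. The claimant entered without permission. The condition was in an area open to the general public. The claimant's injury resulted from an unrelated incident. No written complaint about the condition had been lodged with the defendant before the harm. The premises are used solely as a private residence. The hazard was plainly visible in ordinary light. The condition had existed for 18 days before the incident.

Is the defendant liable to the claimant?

No — not liable.

(A) no remedial action — not met.
(B) commercial use — fails.
(C) entrant a minor — not met.
(i): F OR F OR F → false.
(ii) no signage posted — satisfied.
So (a) is not satisfied (F AND T).
(i) proximate cause — not met.
(ii) public area — holds.
(b): F AND T → false.
(c) no assumed risk — not met.
(1) = F OR F OR F = false.
(a) not open/obvious — not met.
(b) condition ≥5 days old — satisfied.
(c) not (during posted hours) — satisfied.
So (2) is satisfied (F OR T OR T).
(3) not (consent to enter) — holds.
Overall: F AND T AND T → false.
Exception (complaint lodged) — not satisfied.
Result: main false OR exception false → false.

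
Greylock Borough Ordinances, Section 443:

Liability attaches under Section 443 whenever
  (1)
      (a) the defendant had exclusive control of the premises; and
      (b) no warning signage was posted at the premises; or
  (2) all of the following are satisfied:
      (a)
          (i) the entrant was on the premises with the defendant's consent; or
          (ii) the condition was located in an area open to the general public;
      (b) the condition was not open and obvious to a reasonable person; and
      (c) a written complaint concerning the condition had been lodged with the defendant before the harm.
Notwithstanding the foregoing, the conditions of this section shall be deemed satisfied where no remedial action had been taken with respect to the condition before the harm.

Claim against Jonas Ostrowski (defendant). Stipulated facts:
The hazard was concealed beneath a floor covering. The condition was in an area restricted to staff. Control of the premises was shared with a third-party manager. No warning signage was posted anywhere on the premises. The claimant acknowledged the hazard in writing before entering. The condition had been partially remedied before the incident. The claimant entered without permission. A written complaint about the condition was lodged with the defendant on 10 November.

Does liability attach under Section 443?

(a) exclusive control — fails.
(b) no signage posted — holds.
(1): F AND T → false.
(i) consent to enter — not satisfied.
(ii) public area — fails.
(a) = F OR F = false.
(b) not open/obvious — met.
(c) complaint lodged — holds.
So (2) is not satisfied (F AND T AND T).
Overall: F OR F → false.
Exception (no remedial action) — not satisfied.
Result: main false OR exception false → false.

No — not liable.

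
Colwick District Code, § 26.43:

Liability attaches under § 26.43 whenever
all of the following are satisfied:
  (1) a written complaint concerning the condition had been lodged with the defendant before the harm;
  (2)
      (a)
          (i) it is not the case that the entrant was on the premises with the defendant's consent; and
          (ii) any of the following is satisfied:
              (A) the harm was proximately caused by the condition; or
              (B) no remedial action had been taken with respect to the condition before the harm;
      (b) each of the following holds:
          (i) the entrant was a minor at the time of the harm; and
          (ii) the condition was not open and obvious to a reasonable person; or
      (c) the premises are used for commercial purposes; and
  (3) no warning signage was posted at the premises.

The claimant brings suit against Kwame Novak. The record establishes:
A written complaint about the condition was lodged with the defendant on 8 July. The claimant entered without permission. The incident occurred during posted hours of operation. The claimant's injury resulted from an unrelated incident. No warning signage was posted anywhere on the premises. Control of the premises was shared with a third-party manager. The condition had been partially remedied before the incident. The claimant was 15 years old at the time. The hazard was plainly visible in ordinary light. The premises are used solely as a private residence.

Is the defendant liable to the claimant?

(1) complaint lodged — met.
(i) not (consent to enter) — met.
(A) proximate cause — fails.
(B) no remedial action — fails.
(ii): F OR F → false.
(a): T AND F → false.
(i) entrant a minor — satisfied.
(ii) not open/obvious — not met.
So (b) is not satisfied (T AND F).
(c) commercial use — not satisfied.
(2) = F OR F OR F = false.
(3) no signage posted — met.
So Overall is not satisfied (T AND F AND T).

No — not liable.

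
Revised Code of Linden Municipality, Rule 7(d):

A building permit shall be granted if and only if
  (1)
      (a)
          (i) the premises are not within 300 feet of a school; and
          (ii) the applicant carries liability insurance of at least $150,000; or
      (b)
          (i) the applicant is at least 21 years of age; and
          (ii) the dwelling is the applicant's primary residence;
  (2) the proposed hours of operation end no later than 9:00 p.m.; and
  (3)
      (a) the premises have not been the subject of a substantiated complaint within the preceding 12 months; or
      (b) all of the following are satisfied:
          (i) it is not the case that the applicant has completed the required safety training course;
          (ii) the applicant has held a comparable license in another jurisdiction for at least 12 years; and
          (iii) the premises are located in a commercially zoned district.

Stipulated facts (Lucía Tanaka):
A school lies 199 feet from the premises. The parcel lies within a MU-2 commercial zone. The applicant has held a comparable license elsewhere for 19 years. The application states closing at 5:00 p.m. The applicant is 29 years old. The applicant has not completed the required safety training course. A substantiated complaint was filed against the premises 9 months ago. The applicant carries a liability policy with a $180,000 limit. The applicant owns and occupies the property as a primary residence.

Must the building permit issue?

(i) ≥300 ft from school — fails.
(ii) insurance ≥ $150,000 — met.
(a): F AND T → false.
(i) age ≥ 21 — satisfied.
(ii) primary residence — met.
So (b) is satisfied (T AND T).
(1): F OR T → true.
(2) closes by 9 p.m. — satisfied.
(a) no complaint in 12 mo. — not satisfied.
(i) not (safety training) — met.
(ii) prior license ≥ 12 yr — satisfied.
(iii) commercially zoned — satisfied.
(b): T AND T AND T → true.
(3) = F OR T = true.
Overall = T AND T AND T = true.

Yes — granted.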